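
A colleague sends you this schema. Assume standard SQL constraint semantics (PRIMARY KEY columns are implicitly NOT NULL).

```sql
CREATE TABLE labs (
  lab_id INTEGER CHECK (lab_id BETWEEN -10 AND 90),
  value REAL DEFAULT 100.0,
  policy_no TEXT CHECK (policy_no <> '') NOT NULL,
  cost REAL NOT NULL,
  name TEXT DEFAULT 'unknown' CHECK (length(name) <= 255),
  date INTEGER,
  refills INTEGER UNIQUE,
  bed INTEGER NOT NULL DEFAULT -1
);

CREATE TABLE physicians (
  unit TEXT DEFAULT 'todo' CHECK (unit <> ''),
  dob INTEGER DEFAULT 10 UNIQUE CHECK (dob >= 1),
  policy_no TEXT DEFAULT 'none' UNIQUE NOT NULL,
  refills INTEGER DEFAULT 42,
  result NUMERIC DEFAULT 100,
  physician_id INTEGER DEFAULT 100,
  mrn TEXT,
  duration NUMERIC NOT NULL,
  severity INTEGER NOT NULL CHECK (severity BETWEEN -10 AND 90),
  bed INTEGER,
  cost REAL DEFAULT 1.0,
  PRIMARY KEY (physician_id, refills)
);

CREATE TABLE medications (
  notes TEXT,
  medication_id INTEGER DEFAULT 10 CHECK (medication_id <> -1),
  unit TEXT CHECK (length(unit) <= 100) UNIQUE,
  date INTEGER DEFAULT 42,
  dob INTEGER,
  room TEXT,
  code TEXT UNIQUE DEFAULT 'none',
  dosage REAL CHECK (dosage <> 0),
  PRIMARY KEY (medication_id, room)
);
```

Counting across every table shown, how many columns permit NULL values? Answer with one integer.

17

labs: 5 nullable (lab_id, value, name, date, refills — PK none and explicit NOT NULL columns excluded).
physicians: 6 nullable (unit, dob, result, mrn, bed, cost — PK (physician_id, refills) and explicit NOT NULL columns excluded).
medications: 6 nullable (notes, unit, date, dob, code, dosage — PK (medication_id, room) and explicit NOT NULL columns excluded).
Total: 5 + 6 + 6 = 17.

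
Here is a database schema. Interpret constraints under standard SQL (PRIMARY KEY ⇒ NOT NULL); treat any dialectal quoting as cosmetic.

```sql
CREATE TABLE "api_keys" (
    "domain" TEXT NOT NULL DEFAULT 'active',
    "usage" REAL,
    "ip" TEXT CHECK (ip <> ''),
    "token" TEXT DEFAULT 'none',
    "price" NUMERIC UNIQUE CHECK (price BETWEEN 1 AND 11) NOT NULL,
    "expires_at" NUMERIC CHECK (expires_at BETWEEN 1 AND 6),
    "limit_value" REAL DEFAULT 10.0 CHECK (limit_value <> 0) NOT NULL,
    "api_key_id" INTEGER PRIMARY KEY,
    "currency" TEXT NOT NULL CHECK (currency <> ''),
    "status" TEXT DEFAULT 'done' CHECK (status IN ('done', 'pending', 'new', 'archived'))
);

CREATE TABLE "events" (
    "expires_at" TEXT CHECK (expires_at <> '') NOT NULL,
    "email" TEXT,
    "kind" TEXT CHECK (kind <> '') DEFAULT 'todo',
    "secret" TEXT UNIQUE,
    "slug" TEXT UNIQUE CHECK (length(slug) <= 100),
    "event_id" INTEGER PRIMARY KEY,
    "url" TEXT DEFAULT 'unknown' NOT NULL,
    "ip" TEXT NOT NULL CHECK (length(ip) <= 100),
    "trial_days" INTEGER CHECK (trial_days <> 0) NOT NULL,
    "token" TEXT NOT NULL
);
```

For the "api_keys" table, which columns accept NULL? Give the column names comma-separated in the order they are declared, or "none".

usage, ip, token, expires_at, status

- domain: declared NOT NULL → not nullable.
- usage: no NOT NULL constraint applies → nullable.
- ip: CHECK does not forbid NULL (a CHECK constraint passes when its expression is NULL) → nullable.
- token: DEFAULT only fills an omitted column; an explicit NULL is still allowed → nullable.
- price: declared NOT NULL → not nullable.
- expires_at: CHECK does not forbid NULL (a CHECK constraint passes when its expression is NULL) → nullable.
- limit_value: declared NOT NULL → not nullable.
- api_key_id: part of the PRIMARY KEY, which implies NOT NULL → not nullable.
- currency: declared NOT NULL → not nullable.
- status: CHECK does not forbid NULL (a CHECK constraint passes when its expression is NULL) → nullable.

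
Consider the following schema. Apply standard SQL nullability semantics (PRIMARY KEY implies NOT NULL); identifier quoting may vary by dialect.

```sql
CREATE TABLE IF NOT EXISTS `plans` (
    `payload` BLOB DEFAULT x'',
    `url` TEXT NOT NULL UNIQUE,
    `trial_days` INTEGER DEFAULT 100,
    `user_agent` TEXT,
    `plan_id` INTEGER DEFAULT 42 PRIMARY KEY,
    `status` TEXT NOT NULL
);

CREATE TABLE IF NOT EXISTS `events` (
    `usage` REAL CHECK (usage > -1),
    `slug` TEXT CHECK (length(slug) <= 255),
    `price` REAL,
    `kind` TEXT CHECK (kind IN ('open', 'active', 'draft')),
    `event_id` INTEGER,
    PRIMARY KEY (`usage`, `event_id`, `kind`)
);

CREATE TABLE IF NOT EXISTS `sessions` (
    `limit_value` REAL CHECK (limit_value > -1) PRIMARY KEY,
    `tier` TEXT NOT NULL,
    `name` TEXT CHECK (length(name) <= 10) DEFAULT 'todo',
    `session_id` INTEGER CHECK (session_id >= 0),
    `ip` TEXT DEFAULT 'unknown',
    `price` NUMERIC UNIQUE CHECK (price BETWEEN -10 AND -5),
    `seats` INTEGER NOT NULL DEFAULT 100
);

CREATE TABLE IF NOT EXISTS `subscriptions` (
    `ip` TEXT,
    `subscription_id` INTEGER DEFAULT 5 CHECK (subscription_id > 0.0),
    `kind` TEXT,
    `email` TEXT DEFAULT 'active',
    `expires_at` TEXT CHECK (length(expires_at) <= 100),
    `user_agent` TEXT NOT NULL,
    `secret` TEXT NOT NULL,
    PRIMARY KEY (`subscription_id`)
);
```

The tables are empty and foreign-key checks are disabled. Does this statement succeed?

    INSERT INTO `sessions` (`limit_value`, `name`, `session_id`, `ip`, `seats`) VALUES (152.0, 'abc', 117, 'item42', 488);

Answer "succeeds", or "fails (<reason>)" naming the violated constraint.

fails (NOT NULL on tier)

tier is omitted from the column list and has no DEFAULT, so it would receive NULL.
But tier is declared NOT NULL.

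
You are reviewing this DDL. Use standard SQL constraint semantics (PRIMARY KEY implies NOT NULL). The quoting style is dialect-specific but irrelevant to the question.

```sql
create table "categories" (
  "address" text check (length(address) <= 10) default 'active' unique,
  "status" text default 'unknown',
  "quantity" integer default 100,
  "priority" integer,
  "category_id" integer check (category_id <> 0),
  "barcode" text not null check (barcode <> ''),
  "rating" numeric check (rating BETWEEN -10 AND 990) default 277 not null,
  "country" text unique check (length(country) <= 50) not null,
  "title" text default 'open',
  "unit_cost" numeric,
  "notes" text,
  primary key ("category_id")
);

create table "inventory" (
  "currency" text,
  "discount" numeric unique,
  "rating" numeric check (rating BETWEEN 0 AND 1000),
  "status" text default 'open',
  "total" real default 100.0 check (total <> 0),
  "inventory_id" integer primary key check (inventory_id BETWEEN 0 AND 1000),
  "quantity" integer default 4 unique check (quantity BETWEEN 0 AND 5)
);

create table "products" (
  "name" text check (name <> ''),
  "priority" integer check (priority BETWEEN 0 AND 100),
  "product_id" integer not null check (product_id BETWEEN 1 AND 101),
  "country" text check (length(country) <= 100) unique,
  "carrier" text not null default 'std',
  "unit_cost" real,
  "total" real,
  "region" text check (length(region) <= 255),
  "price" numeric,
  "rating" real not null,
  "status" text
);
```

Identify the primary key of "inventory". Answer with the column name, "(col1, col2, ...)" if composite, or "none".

inventory_id is declared PRIMARY KEY inline on the column.

inventory_id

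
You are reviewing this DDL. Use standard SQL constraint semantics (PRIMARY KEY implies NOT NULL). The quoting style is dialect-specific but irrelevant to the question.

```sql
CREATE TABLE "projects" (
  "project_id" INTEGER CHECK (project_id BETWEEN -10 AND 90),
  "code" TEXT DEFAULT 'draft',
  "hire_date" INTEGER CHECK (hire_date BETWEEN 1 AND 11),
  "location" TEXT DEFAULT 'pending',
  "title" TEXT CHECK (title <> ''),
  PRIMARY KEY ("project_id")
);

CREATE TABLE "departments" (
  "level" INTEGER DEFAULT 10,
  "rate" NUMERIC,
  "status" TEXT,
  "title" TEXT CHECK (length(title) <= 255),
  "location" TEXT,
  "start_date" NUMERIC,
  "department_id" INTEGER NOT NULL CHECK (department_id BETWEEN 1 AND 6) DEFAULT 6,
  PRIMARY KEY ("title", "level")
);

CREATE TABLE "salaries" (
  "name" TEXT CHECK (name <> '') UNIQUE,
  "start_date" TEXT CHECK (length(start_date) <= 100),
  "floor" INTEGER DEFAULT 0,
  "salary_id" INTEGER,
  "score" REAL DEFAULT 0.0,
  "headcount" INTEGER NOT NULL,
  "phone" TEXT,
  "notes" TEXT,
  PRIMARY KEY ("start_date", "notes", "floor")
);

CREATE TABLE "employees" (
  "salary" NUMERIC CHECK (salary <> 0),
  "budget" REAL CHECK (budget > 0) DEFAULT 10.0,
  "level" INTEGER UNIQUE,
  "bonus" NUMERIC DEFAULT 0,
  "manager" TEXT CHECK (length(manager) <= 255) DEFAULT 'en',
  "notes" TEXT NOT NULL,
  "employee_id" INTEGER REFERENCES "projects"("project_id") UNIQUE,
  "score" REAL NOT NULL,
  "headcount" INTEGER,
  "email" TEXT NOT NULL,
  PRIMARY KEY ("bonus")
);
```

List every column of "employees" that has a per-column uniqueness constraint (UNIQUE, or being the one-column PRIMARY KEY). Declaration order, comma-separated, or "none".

level, bonus, employee_id

- salary: no UNIQUE or single-column PK constraint.
- budget: no UNIQUE or single-column PK constraint.
- level: declared UNIQUE → unique.
- bonus: single-column PRIMARY KEY → unique.
- manager: no UNIQUE or single-column PK constraint.
- notes: no UNIQUE or single-column PK constraint.
- employee_id: declared UNIQUE → unique.
- score: no UNIQUE or single-column PK constraint.
- headcount: no UNIQUE or single-column PK constraint.
- email: no UNIQUE or single-column PK constraint.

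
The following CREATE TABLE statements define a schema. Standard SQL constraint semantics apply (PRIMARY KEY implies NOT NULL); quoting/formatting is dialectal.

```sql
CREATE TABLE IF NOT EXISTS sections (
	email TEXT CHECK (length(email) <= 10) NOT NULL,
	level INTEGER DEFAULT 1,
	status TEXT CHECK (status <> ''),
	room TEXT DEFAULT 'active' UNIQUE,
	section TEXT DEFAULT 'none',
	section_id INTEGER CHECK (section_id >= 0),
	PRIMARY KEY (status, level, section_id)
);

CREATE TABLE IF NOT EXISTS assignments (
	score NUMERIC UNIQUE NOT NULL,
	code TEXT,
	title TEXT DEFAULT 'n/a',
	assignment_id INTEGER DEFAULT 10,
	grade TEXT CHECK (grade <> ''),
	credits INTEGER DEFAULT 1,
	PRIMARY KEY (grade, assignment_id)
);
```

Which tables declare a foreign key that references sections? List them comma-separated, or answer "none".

No REFERENCES clause anywhere in the schema names sections.

none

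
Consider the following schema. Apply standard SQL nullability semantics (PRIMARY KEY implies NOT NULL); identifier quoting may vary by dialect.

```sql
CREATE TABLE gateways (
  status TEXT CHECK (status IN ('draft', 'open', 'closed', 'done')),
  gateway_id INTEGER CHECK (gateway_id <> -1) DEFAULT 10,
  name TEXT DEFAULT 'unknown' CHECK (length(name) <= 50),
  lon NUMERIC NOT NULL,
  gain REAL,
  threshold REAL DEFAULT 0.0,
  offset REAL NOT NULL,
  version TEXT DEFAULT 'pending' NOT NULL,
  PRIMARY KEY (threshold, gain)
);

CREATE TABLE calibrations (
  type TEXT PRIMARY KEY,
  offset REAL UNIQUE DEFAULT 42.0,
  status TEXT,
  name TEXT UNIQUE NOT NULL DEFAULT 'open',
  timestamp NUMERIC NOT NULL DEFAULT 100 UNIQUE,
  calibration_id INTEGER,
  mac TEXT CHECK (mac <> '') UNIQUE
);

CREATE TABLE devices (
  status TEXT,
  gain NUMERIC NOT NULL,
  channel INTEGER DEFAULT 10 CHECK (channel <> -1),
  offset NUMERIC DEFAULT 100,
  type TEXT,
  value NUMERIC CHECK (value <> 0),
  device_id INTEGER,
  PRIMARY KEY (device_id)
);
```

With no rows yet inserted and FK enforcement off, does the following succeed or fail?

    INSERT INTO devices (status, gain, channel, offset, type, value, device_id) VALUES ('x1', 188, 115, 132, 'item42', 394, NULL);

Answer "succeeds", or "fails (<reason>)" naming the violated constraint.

device_id is explicitly set to NULL, but device_id is part of the PRIMARY KEY (implied NOT NULL).

fails (NOT NULL on device_id)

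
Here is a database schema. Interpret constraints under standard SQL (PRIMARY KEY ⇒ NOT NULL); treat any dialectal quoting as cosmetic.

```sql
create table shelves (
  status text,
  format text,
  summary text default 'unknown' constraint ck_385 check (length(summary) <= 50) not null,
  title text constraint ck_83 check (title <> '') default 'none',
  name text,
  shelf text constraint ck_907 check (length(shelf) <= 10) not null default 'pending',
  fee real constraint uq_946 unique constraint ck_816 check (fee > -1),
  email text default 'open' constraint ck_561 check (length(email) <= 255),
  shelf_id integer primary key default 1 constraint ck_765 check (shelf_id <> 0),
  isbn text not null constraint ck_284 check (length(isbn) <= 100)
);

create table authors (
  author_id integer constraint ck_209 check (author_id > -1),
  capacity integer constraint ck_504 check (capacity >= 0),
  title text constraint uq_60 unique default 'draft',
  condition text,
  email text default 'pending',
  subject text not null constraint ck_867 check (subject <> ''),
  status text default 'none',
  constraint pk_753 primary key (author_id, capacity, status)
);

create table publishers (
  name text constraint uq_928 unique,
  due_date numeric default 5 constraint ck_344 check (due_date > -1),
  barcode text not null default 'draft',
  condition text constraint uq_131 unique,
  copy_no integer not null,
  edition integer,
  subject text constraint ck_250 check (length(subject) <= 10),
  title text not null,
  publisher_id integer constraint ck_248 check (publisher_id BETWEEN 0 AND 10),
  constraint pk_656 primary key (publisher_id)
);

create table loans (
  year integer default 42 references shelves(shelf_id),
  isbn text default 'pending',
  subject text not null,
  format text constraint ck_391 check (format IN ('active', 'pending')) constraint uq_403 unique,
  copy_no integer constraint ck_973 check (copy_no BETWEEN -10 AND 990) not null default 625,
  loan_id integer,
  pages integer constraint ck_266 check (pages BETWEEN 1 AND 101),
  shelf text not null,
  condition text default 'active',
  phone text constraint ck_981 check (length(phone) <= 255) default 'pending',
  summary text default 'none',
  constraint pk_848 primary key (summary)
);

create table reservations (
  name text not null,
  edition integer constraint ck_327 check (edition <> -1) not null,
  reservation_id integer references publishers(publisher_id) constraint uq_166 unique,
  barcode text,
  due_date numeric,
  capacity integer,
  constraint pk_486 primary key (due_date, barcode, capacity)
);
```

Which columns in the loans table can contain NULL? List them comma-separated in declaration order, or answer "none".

- year: a foreign key column may be NULL unless separately constrained → nullable.
- isbn: DEFAULT only fills an omitted column; an explicit NULL is still allowed → nullable.
- subject: declared NOT NULL → not nullable.
- format: CHECK does not forbid NULL (a CHECK constraint passes when its expression is NULL) → nullable.
- copy_no: declared NOT NULL → not nullable.
- loan_id: no NOT NULL constraint applies → nullable.
- pages: CHECK does not forbid NULL (a CHECK constraint passes when its expression is NULL) → nullable.
- shelf: declared NOT NULL → not nullable.
- condition: DEFAULT only fills an omitted column; an explicit NULL is still allowed → nullable.
- phone: CHECK does not forbid NULL (a CHECK constraint passes when its expression is NULL) → nullable.
- summary: part of the PRIMARY KEY, which implies NOT NULL → not nullable.

year, isbn, format, loan_id, pages, condition, phone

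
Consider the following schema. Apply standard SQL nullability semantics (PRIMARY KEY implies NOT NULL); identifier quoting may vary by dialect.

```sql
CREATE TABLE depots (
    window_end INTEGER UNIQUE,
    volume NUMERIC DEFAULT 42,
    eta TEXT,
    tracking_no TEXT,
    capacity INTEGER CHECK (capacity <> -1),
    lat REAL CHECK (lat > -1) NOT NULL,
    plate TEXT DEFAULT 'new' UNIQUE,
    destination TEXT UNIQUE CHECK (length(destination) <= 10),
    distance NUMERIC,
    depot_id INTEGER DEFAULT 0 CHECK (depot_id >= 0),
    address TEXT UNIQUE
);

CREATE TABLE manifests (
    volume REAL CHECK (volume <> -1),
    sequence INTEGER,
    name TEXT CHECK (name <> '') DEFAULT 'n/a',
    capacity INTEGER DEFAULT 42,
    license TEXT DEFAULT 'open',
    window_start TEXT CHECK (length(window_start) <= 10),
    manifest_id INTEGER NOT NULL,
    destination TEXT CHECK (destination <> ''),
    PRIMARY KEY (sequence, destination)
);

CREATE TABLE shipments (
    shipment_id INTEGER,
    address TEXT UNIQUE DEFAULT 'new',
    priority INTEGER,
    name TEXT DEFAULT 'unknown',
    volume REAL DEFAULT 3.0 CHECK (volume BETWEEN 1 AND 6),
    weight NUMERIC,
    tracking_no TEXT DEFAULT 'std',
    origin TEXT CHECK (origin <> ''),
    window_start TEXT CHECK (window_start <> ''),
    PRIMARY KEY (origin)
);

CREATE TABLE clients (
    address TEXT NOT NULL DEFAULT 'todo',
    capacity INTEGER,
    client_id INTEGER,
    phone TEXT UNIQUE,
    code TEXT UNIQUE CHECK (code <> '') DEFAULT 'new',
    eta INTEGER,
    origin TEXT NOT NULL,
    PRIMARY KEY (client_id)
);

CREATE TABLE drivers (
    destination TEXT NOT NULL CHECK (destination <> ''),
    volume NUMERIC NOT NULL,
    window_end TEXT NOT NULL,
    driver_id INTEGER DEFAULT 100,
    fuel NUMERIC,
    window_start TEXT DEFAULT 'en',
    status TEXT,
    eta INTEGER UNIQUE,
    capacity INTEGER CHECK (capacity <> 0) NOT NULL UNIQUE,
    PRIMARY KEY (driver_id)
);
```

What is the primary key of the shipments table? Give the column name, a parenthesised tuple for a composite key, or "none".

origin is declared PRIMARY KEY as a table-level PRIMARY KEY clause.

origin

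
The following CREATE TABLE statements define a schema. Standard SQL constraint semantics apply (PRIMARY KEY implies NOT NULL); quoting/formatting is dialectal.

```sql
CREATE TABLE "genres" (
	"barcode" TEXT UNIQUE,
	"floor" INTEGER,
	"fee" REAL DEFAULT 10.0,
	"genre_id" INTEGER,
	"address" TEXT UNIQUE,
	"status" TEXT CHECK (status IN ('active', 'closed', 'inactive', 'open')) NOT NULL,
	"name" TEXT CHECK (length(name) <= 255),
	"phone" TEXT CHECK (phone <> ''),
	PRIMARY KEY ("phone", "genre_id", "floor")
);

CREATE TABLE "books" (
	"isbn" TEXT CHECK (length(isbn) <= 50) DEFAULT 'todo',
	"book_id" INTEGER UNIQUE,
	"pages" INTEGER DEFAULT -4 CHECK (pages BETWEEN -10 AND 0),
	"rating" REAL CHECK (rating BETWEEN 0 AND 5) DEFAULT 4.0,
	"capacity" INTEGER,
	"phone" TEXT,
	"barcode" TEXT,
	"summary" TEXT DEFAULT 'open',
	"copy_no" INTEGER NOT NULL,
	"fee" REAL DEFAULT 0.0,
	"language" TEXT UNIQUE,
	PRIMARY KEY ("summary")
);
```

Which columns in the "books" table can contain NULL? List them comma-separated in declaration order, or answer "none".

- isbn: CHECK does not forbid NULL (a CHECK constraint passes when its expression is NULL) → nullable.
- book_id: UNIQUE does not imply NOT NULL → nullable.
- pages: CHECK does not forbid NULL (a CHECK constraint passes when its expression is NULL) → nullable.
- rating: CHECK does not forbid NULL (a CHECK constraint passes when its expression is NULL) → nullable.
- capacity: no NOT NULL constraint applies → nullable.
- phone: no NOT NULL constraint applies → nullable.
- barcode: no NOT NULL constraint applies → nullable.
- summary: part of the PRIMARY KEY, which implies NOT NULL → not nullable.
- copy_no: declared NOT NULL → not nullable.
- fee: DEFAULT only fills an omitted column; an explicit NULL is still allowed → nullable.
- language: UNIQUE does not imply NOT NULL → nullable.

isbn, book_id, pages, rating, capacity, phone, barcode, fee, language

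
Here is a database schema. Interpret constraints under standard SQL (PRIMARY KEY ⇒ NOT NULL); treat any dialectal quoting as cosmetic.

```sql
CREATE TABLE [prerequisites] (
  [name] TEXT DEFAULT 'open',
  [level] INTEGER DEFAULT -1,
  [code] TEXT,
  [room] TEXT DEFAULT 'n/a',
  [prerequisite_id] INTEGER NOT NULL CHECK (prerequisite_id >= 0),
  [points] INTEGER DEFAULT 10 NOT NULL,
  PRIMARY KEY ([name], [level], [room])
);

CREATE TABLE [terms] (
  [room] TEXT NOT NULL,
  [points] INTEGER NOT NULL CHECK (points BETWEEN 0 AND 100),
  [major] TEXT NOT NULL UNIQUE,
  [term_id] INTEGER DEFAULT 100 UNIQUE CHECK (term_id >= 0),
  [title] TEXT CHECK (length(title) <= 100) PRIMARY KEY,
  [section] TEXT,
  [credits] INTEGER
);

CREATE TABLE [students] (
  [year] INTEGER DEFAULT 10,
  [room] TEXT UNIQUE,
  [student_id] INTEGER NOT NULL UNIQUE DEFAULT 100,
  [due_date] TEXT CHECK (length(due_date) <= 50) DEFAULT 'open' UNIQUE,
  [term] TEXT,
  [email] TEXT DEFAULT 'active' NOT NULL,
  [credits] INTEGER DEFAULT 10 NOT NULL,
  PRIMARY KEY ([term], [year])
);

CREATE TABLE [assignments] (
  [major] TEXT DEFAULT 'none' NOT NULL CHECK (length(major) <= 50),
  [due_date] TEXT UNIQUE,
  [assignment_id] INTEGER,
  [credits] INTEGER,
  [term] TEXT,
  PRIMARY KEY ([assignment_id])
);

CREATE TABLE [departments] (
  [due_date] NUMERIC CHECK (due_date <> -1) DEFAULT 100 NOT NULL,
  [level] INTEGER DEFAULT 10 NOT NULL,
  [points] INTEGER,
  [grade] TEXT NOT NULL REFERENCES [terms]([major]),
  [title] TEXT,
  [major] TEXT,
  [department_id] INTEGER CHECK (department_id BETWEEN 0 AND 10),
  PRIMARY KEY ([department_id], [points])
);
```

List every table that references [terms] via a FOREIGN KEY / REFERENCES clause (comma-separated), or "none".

- departments.grade references terms(major).

departments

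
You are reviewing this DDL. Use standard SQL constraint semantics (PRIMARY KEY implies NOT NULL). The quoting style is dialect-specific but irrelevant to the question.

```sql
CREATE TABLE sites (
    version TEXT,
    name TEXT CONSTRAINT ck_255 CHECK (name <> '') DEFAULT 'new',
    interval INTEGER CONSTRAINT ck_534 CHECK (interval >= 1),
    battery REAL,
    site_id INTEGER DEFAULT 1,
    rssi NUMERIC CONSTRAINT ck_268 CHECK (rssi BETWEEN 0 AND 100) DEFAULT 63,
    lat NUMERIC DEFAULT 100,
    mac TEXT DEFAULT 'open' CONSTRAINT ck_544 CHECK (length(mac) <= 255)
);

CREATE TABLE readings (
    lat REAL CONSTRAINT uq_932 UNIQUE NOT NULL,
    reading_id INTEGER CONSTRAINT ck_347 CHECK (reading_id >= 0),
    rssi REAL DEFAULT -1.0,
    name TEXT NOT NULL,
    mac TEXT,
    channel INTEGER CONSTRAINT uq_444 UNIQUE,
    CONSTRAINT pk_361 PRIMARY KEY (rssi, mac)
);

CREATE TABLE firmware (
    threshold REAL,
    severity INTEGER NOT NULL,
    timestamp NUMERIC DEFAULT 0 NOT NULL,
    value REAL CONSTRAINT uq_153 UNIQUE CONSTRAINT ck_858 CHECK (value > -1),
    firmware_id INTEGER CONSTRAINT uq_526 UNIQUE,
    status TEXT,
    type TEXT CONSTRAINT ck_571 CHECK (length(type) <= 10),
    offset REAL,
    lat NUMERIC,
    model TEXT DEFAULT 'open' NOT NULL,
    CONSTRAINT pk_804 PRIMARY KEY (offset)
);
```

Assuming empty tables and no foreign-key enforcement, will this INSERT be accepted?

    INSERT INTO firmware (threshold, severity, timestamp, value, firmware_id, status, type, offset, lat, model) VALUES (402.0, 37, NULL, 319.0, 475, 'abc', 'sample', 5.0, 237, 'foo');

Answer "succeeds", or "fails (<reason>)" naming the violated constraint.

fails (NOT NULL on timestamp)

timestamp is explicitly set to NULL, but timestamp is declared NOT NULL.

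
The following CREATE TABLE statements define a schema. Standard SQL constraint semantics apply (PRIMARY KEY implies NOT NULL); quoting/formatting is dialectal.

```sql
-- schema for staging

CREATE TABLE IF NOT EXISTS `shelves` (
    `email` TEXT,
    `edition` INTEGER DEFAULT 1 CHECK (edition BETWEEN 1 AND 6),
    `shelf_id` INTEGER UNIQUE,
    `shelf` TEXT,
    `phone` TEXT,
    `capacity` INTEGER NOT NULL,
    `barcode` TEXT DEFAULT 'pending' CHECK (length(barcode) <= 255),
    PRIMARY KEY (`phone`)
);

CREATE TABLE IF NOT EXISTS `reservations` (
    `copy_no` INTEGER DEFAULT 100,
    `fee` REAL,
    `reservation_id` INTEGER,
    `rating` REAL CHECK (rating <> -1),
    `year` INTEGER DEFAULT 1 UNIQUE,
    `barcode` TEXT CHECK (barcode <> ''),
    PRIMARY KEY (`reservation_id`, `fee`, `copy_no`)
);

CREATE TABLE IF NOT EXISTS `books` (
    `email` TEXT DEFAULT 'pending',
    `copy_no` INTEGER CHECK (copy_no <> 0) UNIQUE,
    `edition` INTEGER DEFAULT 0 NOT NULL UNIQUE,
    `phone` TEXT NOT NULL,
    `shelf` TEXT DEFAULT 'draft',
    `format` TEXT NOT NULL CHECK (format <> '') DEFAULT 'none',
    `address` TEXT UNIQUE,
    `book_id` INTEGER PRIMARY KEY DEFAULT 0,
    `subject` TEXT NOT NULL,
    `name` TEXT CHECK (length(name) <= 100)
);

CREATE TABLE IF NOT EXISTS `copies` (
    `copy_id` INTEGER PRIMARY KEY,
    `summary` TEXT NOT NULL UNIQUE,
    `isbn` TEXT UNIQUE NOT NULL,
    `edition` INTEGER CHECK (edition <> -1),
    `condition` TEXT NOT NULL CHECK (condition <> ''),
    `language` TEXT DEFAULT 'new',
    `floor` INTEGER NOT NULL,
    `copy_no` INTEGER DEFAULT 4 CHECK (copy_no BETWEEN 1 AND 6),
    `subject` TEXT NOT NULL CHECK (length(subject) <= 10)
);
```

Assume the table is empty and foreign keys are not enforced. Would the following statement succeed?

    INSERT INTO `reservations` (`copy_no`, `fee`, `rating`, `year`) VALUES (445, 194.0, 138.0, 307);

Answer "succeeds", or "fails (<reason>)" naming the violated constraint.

fails (NOT NULL on reservation_id)

reservation_id is omitted from the column list and has no DEFAULT, so it would receive NULL.
But reservation_id is part of the PRIMARY KEY (implied NOT NULL).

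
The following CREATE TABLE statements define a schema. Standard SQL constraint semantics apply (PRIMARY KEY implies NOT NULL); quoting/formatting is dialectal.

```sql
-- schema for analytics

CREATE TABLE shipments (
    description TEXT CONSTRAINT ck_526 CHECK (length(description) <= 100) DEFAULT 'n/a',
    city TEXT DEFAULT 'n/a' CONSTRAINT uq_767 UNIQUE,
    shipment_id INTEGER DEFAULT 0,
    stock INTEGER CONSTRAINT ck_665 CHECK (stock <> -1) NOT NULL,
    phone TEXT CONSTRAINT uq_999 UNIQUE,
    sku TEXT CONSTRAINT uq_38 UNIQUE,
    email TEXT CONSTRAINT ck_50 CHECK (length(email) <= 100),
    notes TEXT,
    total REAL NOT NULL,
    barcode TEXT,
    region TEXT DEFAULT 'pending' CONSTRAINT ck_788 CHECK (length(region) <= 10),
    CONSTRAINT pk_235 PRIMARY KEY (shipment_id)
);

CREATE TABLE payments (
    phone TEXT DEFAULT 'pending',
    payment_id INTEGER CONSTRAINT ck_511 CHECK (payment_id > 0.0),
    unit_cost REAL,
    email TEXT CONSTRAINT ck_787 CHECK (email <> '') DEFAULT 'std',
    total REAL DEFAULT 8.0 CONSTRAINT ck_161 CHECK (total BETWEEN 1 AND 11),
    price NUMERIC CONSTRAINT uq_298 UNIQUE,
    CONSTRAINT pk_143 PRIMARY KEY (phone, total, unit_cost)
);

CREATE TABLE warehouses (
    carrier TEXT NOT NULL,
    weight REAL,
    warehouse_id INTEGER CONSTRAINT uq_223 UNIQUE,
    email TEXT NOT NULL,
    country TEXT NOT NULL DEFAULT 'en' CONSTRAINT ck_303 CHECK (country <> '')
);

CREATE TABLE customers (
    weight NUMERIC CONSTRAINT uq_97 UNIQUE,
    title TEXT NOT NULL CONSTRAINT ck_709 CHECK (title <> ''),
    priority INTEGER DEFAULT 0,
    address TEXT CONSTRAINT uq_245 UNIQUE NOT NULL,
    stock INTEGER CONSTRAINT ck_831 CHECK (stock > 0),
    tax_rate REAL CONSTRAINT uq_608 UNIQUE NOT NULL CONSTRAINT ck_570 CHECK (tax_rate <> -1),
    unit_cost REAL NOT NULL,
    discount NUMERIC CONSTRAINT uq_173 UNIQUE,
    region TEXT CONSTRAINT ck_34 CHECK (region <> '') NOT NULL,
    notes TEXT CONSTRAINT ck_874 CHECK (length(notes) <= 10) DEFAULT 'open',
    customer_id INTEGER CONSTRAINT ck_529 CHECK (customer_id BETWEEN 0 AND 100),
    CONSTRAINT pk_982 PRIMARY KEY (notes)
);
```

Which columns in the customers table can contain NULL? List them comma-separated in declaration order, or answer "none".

weight, priority, stock, discount, customer_id

- weight: UNIQUE does not imply NOT NULL → nullable.
- title: declared NOT NULL → not nullable.
- priority: DEFAULT only fills an omitted column; an explicit NULL is still allowed → nullable.
- address: declared NOT NULL → not nullable.
- stock: CHECK does not forbid NULL (a CHECK constraint passes when its expression is NULL) → nullable.
- tax_rate: declared NOT NULL → not nullable.
- unit_cost: declared NOT NULL → not nullable.
- discount: UNIQUE does not imply NOT NULL → nullable.
- region: declared NOT NULL → not nullable.
- notes: part of the PRIMARY KEY, which implies NOT NULL → not nullable.
- customer_id: CHECK does not forbid NULL (a CHECK constraint passes when its expression is NULL) → nullable.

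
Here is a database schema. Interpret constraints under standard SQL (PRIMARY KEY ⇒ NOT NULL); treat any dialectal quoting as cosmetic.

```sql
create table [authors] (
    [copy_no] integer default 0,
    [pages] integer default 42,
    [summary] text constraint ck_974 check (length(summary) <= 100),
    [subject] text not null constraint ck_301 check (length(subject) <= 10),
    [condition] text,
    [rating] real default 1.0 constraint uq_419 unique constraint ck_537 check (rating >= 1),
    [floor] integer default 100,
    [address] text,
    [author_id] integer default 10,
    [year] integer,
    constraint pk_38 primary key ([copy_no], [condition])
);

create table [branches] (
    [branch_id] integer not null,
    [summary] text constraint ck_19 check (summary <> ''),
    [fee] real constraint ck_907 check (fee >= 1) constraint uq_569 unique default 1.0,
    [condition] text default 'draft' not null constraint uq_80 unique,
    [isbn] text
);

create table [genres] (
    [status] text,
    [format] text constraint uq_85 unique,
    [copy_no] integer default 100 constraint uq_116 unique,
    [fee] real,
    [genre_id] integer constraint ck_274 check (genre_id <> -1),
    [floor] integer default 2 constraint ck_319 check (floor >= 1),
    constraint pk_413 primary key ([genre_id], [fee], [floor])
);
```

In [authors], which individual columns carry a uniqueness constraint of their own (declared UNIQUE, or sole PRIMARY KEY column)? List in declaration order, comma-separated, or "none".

- copy_no: part of a composite PRIMARY KEY — only the tuple is unique, not this column on its own.
- pages: no UNIQUE or single-column PK constraint.
- summary: no UNIQUE or single-column PK constraint.
- subject: no UNIQUE or single-column PK constraint.
- condition: part of a composite PRIMARY KEY — only the tuple is unique, not this column on its own.
- rating: declared UNIQUE → unique.
- floor: no UNIQUE or single-column PK constraint.
- address: no UNIQUE or single-column PK constraint.
- author_id: no UNIQUE or single-column PK constraint.
- year: no UNIQUE or single-column PK constraint.

rating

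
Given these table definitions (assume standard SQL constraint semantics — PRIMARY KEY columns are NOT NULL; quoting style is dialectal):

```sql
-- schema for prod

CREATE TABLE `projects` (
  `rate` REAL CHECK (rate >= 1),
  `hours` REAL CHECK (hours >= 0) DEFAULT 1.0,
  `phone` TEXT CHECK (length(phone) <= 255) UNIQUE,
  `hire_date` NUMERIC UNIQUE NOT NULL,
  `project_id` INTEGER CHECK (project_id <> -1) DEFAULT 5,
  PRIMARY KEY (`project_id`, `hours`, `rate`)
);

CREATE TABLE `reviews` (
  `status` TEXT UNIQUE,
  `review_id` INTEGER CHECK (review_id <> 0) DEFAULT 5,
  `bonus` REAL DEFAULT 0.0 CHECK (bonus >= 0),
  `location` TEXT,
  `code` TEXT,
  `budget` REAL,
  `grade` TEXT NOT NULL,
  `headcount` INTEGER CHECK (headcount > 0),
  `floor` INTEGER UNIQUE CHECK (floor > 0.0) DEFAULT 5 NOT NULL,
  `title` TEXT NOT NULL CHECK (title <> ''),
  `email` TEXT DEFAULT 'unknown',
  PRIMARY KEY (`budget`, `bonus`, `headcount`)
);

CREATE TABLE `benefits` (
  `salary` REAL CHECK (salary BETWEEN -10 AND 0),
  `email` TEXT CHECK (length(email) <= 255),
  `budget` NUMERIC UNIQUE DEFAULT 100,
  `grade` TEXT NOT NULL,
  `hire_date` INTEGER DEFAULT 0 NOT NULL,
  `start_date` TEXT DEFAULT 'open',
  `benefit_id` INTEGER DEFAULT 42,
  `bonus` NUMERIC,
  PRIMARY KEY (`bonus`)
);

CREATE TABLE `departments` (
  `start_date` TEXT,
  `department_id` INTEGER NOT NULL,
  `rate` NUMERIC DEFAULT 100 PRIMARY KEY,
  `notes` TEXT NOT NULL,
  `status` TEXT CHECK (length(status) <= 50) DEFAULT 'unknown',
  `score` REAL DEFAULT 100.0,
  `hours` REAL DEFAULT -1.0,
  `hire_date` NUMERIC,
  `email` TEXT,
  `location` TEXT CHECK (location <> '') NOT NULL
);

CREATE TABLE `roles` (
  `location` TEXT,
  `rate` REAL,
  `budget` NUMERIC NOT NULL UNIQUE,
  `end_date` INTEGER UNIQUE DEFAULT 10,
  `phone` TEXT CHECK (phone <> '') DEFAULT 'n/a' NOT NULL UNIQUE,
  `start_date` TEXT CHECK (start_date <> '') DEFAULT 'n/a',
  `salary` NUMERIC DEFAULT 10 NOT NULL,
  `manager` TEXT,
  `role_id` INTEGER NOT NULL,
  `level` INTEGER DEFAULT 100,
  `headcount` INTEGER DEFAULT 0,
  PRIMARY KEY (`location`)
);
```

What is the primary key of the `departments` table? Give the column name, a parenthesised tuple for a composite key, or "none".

rate is declared PRIMARY KEY inline on the column.

rate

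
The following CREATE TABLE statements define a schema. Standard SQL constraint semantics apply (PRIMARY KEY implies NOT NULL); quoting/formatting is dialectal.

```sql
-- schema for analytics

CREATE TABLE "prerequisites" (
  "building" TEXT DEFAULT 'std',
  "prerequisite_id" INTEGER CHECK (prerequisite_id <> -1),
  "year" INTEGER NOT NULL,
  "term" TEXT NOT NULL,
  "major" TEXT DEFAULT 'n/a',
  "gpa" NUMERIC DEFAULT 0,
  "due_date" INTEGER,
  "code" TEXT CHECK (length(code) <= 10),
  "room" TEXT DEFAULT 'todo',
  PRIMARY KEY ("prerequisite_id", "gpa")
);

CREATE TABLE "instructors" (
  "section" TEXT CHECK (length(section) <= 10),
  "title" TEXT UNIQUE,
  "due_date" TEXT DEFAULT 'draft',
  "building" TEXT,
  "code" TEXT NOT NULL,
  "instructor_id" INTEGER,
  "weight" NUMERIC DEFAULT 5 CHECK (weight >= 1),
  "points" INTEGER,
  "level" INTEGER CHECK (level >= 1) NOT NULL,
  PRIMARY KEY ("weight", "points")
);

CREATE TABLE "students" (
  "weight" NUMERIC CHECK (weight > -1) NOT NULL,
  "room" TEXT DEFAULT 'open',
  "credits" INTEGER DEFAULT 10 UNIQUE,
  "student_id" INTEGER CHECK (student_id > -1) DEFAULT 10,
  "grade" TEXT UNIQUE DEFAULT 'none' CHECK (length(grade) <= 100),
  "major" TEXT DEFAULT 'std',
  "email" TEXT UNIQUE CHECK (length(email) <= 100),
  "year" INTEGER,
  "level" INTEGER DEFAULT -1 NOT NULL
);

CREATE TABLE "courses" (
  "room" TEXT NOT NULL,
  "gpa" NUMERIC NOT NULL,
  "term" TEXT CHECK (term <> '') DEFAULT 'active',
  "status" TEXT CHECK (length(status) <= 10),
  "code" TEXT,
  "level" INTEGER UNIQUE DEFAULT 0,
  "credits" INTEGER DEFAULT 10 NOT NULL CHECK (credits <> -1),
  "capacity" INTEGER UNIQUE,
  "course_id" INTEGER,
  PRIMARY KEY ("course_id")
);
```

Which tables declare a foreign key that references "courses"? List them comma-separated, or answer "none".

none

No REFERENCES clause anywhere in the schema names courses.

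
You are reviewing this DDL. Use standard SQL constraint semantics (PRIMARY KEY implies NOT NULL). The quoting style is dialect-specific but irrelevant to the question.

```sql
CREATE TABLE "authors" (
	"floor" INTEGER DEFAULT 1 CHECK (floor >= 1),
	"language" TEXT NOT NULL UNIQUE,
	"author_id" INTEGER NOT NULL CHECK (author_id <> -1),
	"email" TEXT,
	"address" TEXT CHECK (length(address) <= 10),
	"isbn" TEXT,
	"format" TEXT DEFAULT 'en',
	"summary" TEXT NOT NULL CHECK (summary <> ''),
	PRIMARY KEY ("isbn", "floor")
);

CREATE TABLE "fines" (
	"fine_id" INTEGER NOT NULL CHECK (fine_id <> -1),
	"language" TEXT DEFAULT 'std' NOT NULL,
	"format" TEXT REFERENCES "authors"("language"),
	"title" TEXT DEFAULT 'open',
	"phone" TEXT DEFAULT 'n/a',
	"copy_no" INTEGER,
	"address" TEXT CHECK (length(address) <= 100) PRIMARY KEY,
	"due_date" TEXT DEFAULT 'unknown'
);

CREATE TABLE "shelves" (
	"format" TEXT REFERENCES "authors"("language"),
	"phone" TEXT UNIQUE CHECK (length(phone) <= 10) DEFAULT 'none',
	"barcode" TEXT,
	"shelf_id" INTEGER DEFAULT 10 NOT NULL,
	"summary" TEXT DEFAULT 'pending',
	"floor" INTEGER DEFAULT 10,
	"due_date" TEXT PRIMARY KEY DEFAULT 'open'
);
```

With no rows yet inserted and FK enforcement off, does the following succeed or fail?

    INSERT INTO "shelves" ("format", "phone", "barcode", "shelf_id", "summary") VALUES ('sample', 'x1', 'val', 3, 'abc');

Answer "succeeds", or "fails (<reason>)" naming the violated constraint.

NOT NULL columns: due_date defaults to 'open'; shelf_id is supplied.
CHECK constraints: 'x1' satisfies (length(phone) <= 10).
No constraint is violated.

succeeds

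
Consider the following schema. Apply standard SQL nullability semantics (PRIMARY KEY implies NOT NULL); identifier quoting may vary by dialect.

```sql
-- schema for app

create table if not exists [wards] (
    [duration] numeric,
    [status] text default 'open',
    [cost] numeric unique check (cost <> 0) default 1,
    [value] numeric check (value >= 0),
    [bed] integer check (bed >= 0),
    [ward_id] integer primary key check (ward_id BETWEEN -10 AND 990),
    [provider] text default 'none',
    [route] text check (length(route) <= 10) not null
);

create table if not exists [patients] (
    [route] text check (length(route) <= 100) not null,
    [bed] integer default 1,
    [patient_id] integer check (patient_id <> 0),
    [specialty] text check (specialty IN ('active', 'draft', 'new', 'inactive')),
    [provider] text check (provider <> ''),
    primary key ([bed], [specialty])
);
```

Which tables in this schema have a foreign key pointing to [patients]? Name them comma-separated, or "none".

No REFERENCES clause anywhere in the schema names patients.

none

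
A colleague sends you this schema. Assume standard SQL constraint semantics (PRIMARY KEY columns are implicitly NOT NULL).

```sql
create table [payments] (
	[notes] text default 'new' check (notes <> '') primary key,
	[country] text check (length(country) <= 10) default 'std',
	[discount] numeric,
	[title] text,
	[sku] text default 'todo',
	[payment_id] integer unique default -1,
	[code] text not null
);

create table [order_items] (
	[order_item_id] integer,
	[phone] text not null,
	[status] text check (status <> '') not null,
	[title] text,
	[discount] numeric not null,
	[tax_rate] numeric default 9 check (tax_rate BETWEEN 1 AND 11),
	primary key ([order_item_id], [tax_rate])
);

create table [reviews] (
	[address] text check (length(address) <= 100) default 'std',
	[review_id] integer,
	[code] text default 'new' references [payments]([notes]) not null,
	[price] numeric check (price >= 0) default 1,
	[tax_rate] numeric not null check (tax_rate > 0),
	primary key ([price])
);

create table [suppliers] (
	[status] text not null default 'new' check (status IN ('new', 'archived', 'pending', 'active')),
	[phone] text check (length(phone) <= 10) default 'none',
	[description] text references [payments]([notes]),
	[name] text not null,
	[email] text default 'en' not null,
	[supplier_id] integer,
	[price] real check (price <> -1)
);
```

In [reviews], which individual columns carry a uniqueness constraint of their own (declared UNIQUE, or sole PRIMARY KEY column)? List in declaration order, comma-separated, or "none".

- address: no UNIQUE or single-column PK constraint.
- review_id: no UNIQUE or single-column PK constraint.
- code: no UNIQUE or single-column PK constraint.
- price: single-column PRIMARY KEY → unique.
- tax_rate: no UNIQUE or single-column PK constraint.

price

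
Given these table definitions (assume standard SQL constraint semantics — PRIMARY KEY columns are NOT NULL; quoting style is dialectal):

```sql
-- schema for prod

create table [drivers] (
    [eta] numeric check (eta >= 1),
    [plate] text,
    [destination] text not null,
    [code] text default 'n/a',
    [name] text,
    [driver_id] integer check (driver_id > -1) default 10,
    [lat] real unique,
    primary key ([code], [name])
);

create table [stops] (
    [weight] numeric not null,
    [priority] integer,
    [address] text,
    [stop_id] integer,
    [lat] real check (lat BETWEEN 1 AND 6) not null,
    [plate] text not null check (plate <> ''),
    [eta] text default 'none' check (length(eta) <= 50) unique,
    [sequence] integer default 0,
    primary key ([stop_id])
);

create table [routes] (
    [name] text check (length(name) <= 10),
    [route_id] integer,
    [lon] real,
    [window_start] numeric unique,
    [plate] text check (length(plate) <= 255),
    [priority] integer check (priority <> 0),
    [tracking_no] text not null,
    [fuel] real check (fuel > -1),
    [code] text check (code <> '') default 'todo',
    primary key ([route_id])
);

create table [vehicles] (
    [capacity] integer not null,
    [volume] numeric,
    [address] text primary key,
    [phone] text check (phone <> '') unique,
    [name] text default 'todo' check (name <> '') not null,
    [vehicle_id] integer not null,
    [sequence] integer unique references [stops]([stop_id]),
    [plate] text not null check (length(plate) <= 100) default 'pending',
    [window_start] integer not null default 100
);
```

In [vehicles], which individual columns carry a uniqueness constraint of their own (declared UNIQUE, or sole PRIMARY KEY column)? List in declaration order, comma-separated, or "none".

- capacity: no UNIQUE or single-column PK constraint.
- volume: no UNIQUE or single-column PK constraint.
- address: single-column PRIMARY KEY → unique.
- phone: declared UNIQUE → unique.
- name: no UNIQUE or single-column PK constraint.
- vehicle_id: no UNIQUE or single-column PK constraint.
- sequence: declared UNIQUE → unique.
- plate: no UNIQUE or single-column PK constraint.
- window_start: no UNIQUE or single-column PK constraint.

address, phone, sequence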